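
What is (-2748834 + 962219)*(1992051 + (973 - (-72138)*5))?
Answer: -4205180738110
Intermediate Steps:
(-2748834 + 962219)*(1992051 + (973 - (-72138)*5)) = -1786615*(1992051 + (973 - 1093*(-330))) = -1786615*(1992051 + (973 + 360690)) = -1786615*(1992051 + 361663) = -1786615*2353714 = -4205180738110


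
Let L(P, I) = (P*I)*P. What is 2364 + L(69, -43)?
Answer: -202359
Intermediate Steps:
L(P, I) = I*P² (L(P, I) = (I*P)*P = I*P²)
2364 + L(69, -43) = 2364 - 43*69² = 2364 - 43*4761 = 2364 - 204723 = -202359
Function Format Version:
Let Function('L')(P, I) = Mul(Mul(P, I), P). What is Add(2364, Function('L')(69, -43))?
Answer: -202359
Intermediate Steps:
Function('L')(P, I) = Mul(I, Pow(P, 2)) (Function('L')(P, I) = Mul(Mul(I, P), P) = Mul(I, Pow(P, 2)))
Add(2364, Function('L')(69, -43)) = Add(2364, Mul(-43, Pow(69, 2))) = Add(2364, Mul(-43, 4761)) = Add(2364, -204723) = -202359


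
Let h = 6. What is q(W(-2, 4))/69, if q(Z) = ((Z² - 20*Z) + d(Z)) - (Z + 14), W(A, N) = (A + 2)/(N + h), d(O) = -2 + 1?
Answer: -5/23 ≈ -0.21739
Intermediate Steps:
d(O) = -1
W(A, N) = (2 + A)/(6 + N) (W(A, N) = (A + 2)/(N + 6) = (2 + A)/(6 + N))
q(Z) = -15 + Z² - 21*Z (q(Z) = ((Z² - 20*Z) - 1) - (Z + 14) = (-1 + Z² - 20*Z) - (14 + Z) = (-1 + Z² - 20*Z) + (-14 - Z) = -15 + Z² - 21*Z)
q(W(-2, 4))/69 = (-15 + ((2 - 2)/(6 + 4))² - 21*(2 - 2)/(6 + 4))/69 = (-15 + (0/10)² - 21*0/10)*(1/69) = (-15 + ((⅒)*0)² - 21*0/10)*(1/69) = (-15 + 0² - 21*0)*(1/69) = (-15 + 0 + 0)*(1/69) = -15*1/69 = -5/23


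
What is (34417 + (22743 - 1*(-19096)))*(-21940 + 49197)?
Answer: 2078509792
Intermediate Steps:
(34417 + (22743 - 1*(-19096)))*(-21940 + 49197) = (34417 + (22743 + 19096))*27257 = (34417 + 41839)*27257 = 76256*27257 = 2078509792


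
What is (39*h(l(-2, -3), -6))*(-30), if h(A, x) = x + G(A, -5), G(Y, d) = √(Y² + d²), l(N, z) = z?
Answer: 7020 - 1170*√34 ≈ 197.79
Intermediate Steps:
h(A, x) = x + √(25 + A²) (h(A, x) = x + √(A² + (-5)²) = x + √(A² + 25) = x + √(25 + A²))
(39*h(l(-2, -3), -6))*(-30) = (39*(-6 + √(25 + (-3)²)))*(-30) = (39*(-6 + √(25 + 9)))*(-30) = (39*(-6 + √34))*(-30) = (-234 + 39*√34)*(-30) = 7020 - 1170*√34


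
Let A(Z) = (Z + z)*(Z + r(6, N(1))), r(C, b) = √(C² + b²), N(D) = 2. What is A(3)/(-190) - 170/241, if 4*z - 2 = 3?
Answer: -141491/183160 - 17*√10/380 ≈ -0.91397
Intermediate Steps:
z = 5/4 (z = ½ + (¼)*3 = ½ + ¾ = 5/4 ≈ 1.2500)
A(Z) = (5/4 + Z)*(Z + 2*√10) (A(Z) = (Z + 5/4)*(Z + √(6² + 2²)) = (5/4 + Z)*(Z + √(36 + 4)) = (5/4 + Z)*(Z + √40) = (5/4 + Z)*(Z + 2*√10))
A(3)/(-190) - 170/241 = (3² + 5*√10/2 + (5/4)*3 + 2*3*√10)/(-190) - 170/241 = (9 + 5*√10/2 + 15/4 + 6*√10)*(-1/190) - 170*1/241 = (51/4 + 17*√10/2)*(-1/190) - 170/241 = (-51/760 - 17*√10/380) - 170/241 = -141491/183160 - 17*√10/380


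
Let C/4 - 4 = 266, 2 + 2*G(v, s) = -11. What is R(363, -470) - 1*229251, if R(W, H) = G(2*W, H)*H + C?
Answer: -225116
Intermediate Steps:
G(v, s) = -13/2 (G(v, s) = -1 + (½)*(-11) = -1 - 11/2 = -13/2)
C = 1080 (C = 16 + 4*266 = 16 + 1064 = 1080)
R(W, H) = 1080 - 13*H/2 (R(W, H) = -13*H/2 + 1080 = 1080 - 13*H/2)
R(363, -470) - 1*229251 = (1080 - 13/2*(-470)) - 1*229251 = (1080 + 3055) - 229251 = 4135 - 229251 = -225116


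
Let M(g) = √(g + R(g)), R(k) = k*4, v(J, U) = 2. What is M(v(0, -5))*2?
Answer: 2*√10 ≈ 6.3246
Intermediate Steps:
R(k) = 4*k
M(g) = √5*√g (M(g) = √(g + 4*g) = √(5*g) = √5*√g)
M(v(0, -5))*2 = (√5*√2)*2 = √10*2 = 2*√10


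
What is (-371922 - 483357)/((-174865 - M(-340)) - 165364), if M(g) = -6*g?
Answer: 855279/342269 ≈ 2.4989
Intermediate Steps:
(-371922 - 483357)/((-174865 - M(-340)) - 165364) = (-371922 - 483357)/((-174865 - (-6)*(-340)) - 165364) = -855279/((-174865 - 1*2040) - 165364) = -855279/((-174865 - 2040) - 165364) = -855279/(-176905 - 165364) = -855279/(-342269) = -855279*(-1/342269) = 855279/342269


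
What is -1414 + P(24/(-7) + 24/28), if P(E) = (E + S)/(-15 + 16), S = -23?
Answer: -10077/7 ≈ -1439.6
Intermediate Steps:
P(E) = -23 + E (P(E) = (E - 23)/(-15 + 16) = (-23 + E)/1 = (-23 + E)*1 = -23 + E)
-1414 + P(24/(-7) + 24/28) = -1414 + (-23 + (24/(-7) + 24/28)) = -1414 + (-23 + (24*(-⅐) + 24*(1/28))) = -1414 + (-23 + (-24/7 + 6/7)) = -1414 + (-23 - 18/7) = -1414 - 179/7 = -10077/7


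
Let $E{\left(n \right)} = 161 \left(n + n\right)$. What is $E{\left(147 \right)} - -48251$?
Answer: $95585$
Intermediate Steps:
$E{\left(n \right)} = 322 n$ ($E{\left(n \right)} = 161 \cdot 2 n = 322 n$)
$E{\left(147 \right)} - -48251 = 322 \cdot 147 - -48251 = 47334 + 48251 = 95585$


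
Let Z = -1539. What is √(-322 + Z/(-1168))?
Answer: I*√27342661/292 ≈ 17.908*I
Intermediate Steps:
√(-322 + Z/(-1168)) = √(-322 - 1539/(-1168)) = √(-322 - 1539*(-1/1168)) = √(-322 + 1539/1168) = √(-374557/1168) = I*√27342661/292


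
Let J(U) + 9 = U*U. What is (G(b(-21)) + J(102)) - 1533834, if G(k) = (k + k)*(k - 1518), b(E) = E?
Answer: -1458801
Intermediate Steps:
J(U) = -9 + U² (J(U) = -9 + U*U = -9 + U²)
G(k) = 2*k*(-1518 + k) (G(k) = (2*k)*(-1518 + k) = 2*k*(-1518 + k))
(G(b(-21)) + J(102)) - 1533834 = (2*(-21)*(-1518 - 21) + (-9 + 102²)) - 1533834 = (2*(-21)*(-1539) + (-9 + 10404)) - 1533834 = (64638 + 10395) - 1533834 = 75033 - 1533834 = -1458801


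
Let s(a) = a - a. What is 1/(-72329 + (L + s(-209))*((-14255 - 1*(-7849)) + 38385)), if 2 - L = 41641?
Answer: -1/1331645910 ≈ -7.5095e-10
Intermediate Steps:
s(a) = 0
L = -41639 (L = 2 - 1*41641 = 2 - 41641 = -41639)
1/(-72329 + (L + s(-209))*((-14255 - 1*(-7849)) + 38385)) = 1/(-72329 + (-41639 + 0)*((-14255 - 1*(-7849)) + 38385)) = 1/(-72329 - 41639*((-14255 + 7849) + 38385)) = 1/(-72329 - 41639*(-6406 + 38385)) = 1/(-72329 - 41639*31979) = 1/(-72329 - 1331573581) = 1/(-1331645910) = -1/1331645910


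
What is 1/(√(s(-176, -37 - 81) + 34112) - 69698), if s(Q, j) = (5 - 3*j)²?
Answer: -69698/4857648211 - √162993/4857648211 ≈ -1.4431e-5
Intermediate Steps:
1/(√(s(-176, -37 - 81) + 34112) - 69698) = 1/(√((-5 + 3*(-37 - 81))² + 34112) - 69698) = 1/(√((-5 + 3*(-118))² + 34112) - 69698) = 1/(√((-5 - 354)² + 34112) - 69698) = 1/(√((-359)² + 34112) - 69698) = 1/(√(128881 + 34112) - 69698) = 1/(√162993 - 69698) = 1/(-69698 + √162993)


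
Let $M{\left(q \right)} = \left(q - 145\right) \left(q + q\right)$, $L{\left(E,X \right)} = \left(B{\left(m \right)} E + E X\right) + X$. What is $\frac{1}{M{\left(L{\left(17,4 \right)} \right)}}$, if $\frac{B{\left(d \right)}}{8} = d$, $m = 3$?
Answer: $\frac{1}{321600} \approx 3.1095 \cdot 10^{-6}$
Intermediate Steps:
$B{\left(d \right)} = 8 d$
$L{\left(E,X \right)} = X + 24 E + E X$ ($L{\left(E,X \right)} = \left(8 \cdot 3 E + E X\right) + X = \left(24 E + E X\right) + X = X + 24 E + E X$)
$M{\left(q \right)} = 2 q \left(-145 + q\right)$ ($M{\left(q \right)} = \left(-145 + q\right) 2 q = 2 q \left(-145 + q\right)$)
$\frac{1}{M{\left(L{\left(17,4 \right)} \right)}} = \frac{1}{2 \left(4 + 24 \cdot 17 + 17 \cdot 4\right) \left(-145 + \left(4 + 24 \cdot 17 + 17 \cdot 4\right)\right)} = \frac{1}{2 \left(4 + 408 + 68\right) \left(-145 + \left(4 + 408 + 68\right)\right)} = \frac{1}{2 \cdot 480 \left(-145 + 480\right)} = \frac{1}{2 \cdot 480 \cdot 335} = \frac{1}{321600}$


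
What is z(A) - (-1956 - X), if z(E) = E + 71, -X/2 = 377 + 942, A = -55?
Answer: -666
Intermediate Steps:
X = -2638 (X = -2*(377 + 942) = -2*1319 = -2638)
z(E) = 71 + E
z(A) - (-1956 - X) = (71 - 55) - (-1956 - 1*(-2638)) = 16 - (-1956 + 2638) = 16 - 1*682 = 16 - 682 = -666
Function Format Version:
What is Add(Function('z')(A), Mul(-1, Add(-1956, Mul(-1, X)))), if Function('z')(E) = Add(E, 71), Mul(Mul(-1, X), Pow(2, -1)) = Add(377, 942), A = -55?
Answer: -666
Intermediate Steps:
X = -2638 (X = Mul(-2, Add(377, 942)) = Mul(-2, 1319) = -2638)
Function('z')(E) = Add(71, E)
Add(Function('z')(A), Mul(-1, Add(-1956, Mul(-1, X)))) = Add(Add(71, -55), Mul(-1, Add(-1956, Mul(-1, -2638)))) = Add(16, Mul(-1, Add(-1956, 2638))) = Add(16, Mul(-1, 682)) = Add(16, -682) = -666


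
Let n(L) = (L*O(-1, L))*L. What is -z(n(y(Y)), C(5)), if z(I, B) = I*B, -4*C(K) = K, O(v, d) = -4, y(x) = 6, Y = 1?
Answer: -180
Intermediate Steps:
n(L) = -4*L**2 (n(L) = (L*(-4))*L = (-4*L)*L = -4*L**2)
C(K) = -K/4
z(I, B) = B*I
-z(n(y(Y)), C(5)) = -(-1/4*5)*(-4*6**2) = -(-5)*(-4*36)/4 = -(-5)*(-144)/4 = -1*180 = -180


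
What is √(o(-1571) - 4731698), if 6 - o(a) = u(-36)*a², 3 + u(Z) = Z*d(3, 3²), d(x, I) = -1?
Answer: I*√86177045 ≈ 9283.2*I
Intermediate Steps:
u(Z) = -3 - Z (u(Z) = -3 + Z*(-1) = -3 - Z)
o(a) = 6 - 33*a² (o(a) = 6 - (-3 - 1*(-36))*a² = 6 - (-3 + 36)*a² = 6 - 33*a²)
√(o(-1571) - 4731698) = √((6 - 33*(-1571)²) - 4731698) = √((6 - 33*2468041) - 4731698) = √((6 - 81445353) - 4731698) = √(-81445347 - 4731698) = √(-86177045) = I*√86177045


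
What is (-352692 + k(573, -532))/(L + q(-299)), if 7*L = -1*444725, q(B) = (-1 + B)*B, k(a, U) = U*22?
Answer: -2550772/183175 ≈ -13.925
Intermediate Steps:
k(a, U) = 22*U
q(B) = B*(-1 + B)
L = -444725/7 (L = (-1*444725)/7 = (1/7)*(-444725) = -444725/7 ≈ -63532.)
(-352692 + k(573, -532))/(L + q(-299)) = (-352692 + 22*(-532))/(-444725/7 - 299*(-1 - 299)) = (-352692 - 11704)/(-444725/7 - 299*(-300)) = -364396/(-444725/7 + 89700) = -364396/183175/7 = -364396*7/183175 = -2550772/183175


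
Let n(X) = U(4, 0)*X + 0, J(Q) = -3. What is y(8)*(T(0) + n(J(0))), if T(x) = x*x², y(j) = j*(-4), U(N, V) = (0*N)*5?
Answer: 0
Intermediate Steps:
U(N, V) = 0 (U(N, V) = 0*5 = 0)
n(X) = 0 (n(X) = 0*X + 0 = 0 + 0 = 0)
y(j) = -4*j
T(x) = x³
y(8)*(T(0) + n(J(0))) = (-4*8)*(0³ + 0) = -32*(0 + 0) = -32*0 = 0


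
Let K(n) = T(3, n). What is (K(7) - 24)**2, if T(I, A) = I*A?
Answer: 9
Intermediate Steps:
T(I, A) = A*I
K(n) = 3*n (K(n) = n*3 = 3*n)
(K(7) - 24)**2 = (3*7 - 24)**2 = (21 - 24)**2 = (-3)**2 = 9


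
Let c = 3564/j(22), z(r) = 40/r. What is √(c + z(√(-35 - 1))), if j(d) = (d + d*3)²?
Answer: √(8019 - 116160*I)/132 ≈ 1.8898 - 1.7638*I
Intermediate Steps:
j(d) = 16*d² (j(d) = (d + 3*d)² = (4*d)² = 16*d²)
c = 81/176 (c = 3564/((16*22²)) = 3564/((16*484)) = 3564/7744 = 3564*(1/7744) = 81/176 ≈ 0.46023)
√(c + z(√(-35 - 1))) = √(81/176 + 40/(√(-35 - 1))) = √(81/176 + 40/(√(-36))) = √(81/176 + 40/((6*I))) = √(81/176 + 40*(-I/6)) = √(81/176 - 20*I/3)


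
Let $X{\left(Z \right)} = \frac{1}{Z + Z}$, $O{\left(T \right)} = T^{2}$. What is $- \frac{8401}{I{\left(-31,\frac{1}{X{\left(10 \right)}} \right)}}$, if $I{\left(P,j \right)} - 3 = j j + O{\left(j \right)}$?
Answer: $- \frac{8401}{803} \approx -10.462$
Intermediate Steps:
$X{\left(Z \right)} = \frac{1}{2 Z}$
$I{\left(P,j \right)} = 3 + 2 j^{2}$ ($I{\left(P,j \right)} = 3 + \left(j j + j^{2}\right) = 3 + \left(j^{2} + j^{2}\right) = 3 + 2 j^{2}$)
$- \frac{8401}{I{\left(-31,\frac{1}{X{\left(10 \right)}} \right)}} = - \frac{8401}{3 + 2 \left(\frac{1}{\frac{1}{2} \cdot \frac{1}{10}}\right)^{2}} = - \frac{8401}{3 + 2 \left(\frac{1}{\frac{1}{20}}\right)^{2}} = - \frac{8401}{3 + 2 \cdot 20^{2}} = - \frac{8401}{3 + 2 \cdot 400} = - \frac{8401}{3 + 800} = - \frac{8401}{803}$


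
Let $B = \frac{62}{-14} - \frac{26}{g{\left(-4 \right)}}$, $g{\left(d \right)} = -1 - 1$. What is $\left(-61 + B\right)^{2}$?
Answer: $\frac{134689}{49} \approx 2748.8$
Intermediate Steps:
$g{\left(d \right)} = -2$
$B = \frac{60}{7}$ ($B = \frac{62}{-14} - \frac{26}{-2} = 62 \left(- \frac{1}{14}\right) - -13 = - \frac{31}{7} + 13 = \frac{60}{7} \approx 8.5714$)
$\left(-61 + B\right)^{2} = \left(-61 + \frac{60}{7}\right)^{2} = \left(- \frac{367}{7}\right)^{2} = \frac{134689}{49}$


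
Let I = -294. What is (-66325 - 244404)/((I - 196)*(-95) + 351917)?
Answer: -310729/398467 ≈ -0.77981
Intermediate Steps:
(-66325 - 244404)/((I - 196)*(-95) + 351917) = (-66325 - 244404)/((-294 - 196)*(-95) + 351917) = -310729/(-490*(-95) + 351917) = -310729/(46550 + 351917) = -310729/398467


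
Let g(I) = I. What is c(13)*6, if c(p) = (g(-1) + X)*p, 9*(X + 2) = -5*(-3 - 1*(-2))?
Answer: -572/3 ≈ -190.67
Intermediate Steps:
X = -13/9 (X = -2 + (-5*(-3 - 1*(-2)))/9 = -2 + (-5*(-3 + 2))/9 = -2 + (-5*(-1))/9 = -2 + (1/9)*5 = -2 + 5/9 = -13/9 ≈ -1.4444)
c(p) = -22*p/9 (c(p) = (-1 - 13/9)*p = -22*p/9)
c(13)*6 = -22/9*13*6 = -286/9*6 = -572/3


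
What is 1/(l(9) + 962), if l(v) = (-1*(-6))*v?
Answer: 1/1016 ≈ 0.00098425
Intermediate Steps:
l(v) = 6*v
1/(l(9) + 962) = 1/(6*9 + 962) = 1/(54 + 962) = 1/1016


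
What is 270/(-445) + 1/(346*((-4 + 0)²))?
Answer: -298855/492704 ≈ -0.60656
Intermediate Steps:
270/(-445) + 1/(346*((-4 + 0)²)) = 270*(-1/445) + 1/(346*((-4)²)) = -54/89 + (1/346)/16 = -54/89 + (1/346)*(1/16) = -54/89 + 1/5536 = -298855/492704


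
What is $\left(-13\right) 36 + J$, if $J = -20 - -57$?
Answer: $-431$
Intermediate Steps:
$J = 37$ ($J = -20 + 57 = 37$)
$\left(-13\right) 36 + J = \left(-13\right) 36 + 37 = -468 + 37 = -431$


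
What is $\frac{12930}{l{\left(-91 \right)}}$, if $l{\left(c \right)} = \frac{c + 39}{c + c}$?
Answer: $45255$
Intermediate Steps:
$l{\left(c \right)} = \frac{39 + c}{2 c}$
$\frac{12930}{l{\left(-91 \right)}} = \frac{12930}{\frac{1}{2} \frac{1}{-91} \left(39 - 91\right)} = \frac{12930}{\frac{1}{2} \left(- \frac{1}{91}\right) \left(-52\right)} = \frac{12930}{\frac{2}{7}} = 12930 \cdot \frac{7}{2} = 45255$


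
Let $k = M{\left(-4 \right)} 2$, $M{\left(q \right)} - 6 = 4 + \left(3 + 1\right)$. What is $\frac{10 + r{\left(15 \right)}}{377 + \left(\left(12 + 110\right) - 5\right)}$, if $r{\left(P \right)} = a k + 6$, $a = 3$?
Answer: $\frac{50}{247} \approx 0.20243$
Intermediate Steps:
$M{\left(q \right)} = 14$ ($M{\left(q \right)} = 6 + \left(4 + \left(3 + 1\right)\right) = 6 + \left(4 + 4\right) = 6 + 8 = 14$)
$k = 28$ ($k = 14 \cdot 2 = 28$)
$r{\left(P \right)} = 90$ ($r{\left(P \right)} = 3 \cdot 28 + 6 = 84 + 6 = 90$)
$\frac{10 + r{\left(15 \right)}}{377 + \left(\left(12 + 110\right) - 5\right)} = \frac{10 + 90}{377 + \left(\left(12 + 110\right) - 5\right)} = \frac{100}{377 + \left(122 - 5\right)} = \frac{100}{377 + 117} = \frac{100}{494} = 100 \cdot \frac{1}{494} = \frac{50}{247}$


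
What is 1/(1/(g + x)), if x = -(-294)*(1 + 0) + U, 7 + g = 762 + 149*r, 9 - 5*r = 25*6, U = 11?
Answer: -15709/5 ≈ -3141.8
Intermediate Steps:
r = -141/5 (r = 9/5 - 5*6 = 9/5 - 1/5*150 = 9/5 - 30 = -141/5 ≈ -28.200)
g = -17234/5 (g = -7 + (762 + 149*(-141/5)) = -7 + (762 - 21009/5) = -7 - 17199/5 = -17234/5 ≈ -3446.8)
x = 305 (x = -(-294)*(1 + 0) + 11 = -(-294) + 11 = -49*(-6) + 11 = 294 + 11 = 305)
1/(1/(g + x)) = 1/(1/(-17234/5 + 305)) = 1/(1/(-15709/5)) = 1/(-5/15709) = -15709/5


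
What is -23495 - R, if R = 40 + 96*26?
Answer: -26031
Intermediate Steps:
R = 2536 (R = 40 + 2496 = 2536)
-23495 - R = -23495 - 1*2536 = -23495 - 2536 = -26031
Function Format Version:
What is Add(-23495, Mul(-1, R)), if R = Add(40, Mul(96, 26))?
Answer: -26031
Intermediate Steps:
R = 2536 (R = Add(40, 2496) = 2536)
Add(-23495, Mul(-1, R)) = Add(-23495, Mul(-1, 2536)) = Add(-23495, -2536) = -26031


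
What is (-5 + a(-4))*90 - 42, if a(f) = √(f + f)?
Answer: -492 + 180*I*√2 ≈ -492.0 + 254.56*I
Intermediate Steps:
a(f) = √2*√f (a(f) = √(2*f) = √2*√f)
(-5 + a(-4))*90 - 42 = (-5 + √2*√(-4))*90 - 42 = (-5 + √2*(2*I))*90 - 42 = (-5 + 2*I*√2)*90 - 42 = (-450 + 180*I*√2) - 42 = -492 + 180*I*√2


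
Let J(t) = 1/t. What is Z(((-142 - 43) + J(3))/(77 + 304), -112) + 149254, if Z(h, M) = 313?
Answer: 149567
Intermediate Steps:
Z(((-142 - 43) + J(3))/(77 + 304), -112) + 149254 = 313 + 149254 = 149567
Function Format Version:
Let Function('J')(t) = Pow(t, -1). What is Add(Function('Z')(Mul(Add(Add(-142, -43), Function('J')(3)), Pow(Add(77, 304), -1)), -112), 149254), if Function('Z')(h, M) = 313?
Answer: 149567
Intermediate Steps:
Add(Function('Z')(Mul(Add(Add(-142, -43), Function('J')(3)), Pow(Add(77, 304), -1)), -112), 149254) = Add(313, 149254) = 149567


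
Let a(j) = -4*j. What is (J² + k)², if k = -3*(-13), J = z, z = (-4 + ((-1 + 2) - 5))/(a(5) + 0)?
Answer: 958441/625 ≈ 1533.5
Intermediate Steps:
z = ⅖ (z = (-4 + ((-1 + 2) - 5))/(-4*5 + 0) = (-4 + (1 - 5))/(-20 + 0) = (-4 - 4)/(-20) = -8*(-1/20) = ⅖ ≈ 0.40000)
J = ⅖ ≈ 0.40000
k = 39
(J² + k)² = ((⅖)² + 39)² = (4/25 + 39)² = (979/25)² = 958441/625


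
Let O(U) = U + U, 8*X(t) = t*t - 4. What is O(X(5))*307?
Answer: 6447/4 ≈ 1611.8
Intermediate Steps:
X(t) = -½ + t²/8 (X(t) = (t*t - 4)/8 = (t² - 4)/8 = (-4 + t²)/8 = -½ + t²/8)
O(U) = 2*U
O(X(5))*307 = (2*(-½ + (⅛)*5²))*307 = (2*(-½ + (⅛)*25))*307 = (2*(-½ + 25/8))*307 = (2*(21/8))*307 = (21/4)*307 = 6447/4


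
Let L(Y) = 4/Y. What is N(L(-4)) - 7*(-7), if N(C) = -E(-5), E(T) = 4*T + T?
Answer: 74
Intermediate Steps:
E(T) = 5*T
N(C) = 25 (N(C) = -5*(-5) = -1*(-25) = 25)
N(L(-4)) - 7*(-7) = 25 - 7*(-7) = 25 + 49 = 74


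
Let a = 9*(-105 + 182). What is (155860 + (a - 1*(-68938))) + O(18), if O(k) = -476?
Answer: 225015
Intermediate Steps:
a = 693 (a = 9*77 = 693)
(155860 + (a - 1*(-68938))) + O(18) = (155860 + (693 - 1*(-68938))) - 476 = (155860 + (693 + 68938)) - 476 = (155860 + 69631) - 476 = 225491 - 476 = 225015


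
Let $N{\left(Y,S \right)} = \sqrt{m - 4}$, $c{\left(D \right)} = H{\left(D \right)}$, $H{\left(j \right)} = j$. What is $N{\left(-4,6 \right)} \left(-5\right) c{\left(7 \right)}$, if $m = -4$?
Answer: $- 70 i \sqrt{2} \approx - 98.995 i$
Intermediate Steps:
$c{\left(D \right)} = D$
$N{\left(Y,S \right)} = 2 i \sqrt{2}$ ($N{\left(Y,S \right)} = \sqrt{-4 - 4} = \sqrt{-8} = 2 i \sqrt{2}$)
$N{\left(-4,6 \right)} \left(-5\right) c{\left(7 \right)} = 2 i \sqrt{2} \left(-5\right) 7 = - 10 i \sqrt{2} \cdot 7 = - 70 i \sqrt{2}$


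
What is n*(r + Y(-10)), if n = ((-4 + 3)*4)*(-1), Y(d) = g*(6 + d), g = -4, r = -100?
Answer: -336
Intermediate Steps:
Y(d) = -24 - 4*d (Y(d) = -4*(6 + d) = -24 - 4*d)
n = 4 (n = -1*4*(-1) = -4*(-1) = 4)
n*(r + Y(-10)) = 4*(-100 + (-24 - 4*(-10))) = 4*(-100 + (-24 + 40)) = 4*(-100 + 16) = 4*(-84) = -336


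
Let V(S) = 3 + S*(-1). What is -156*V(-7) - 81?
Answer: -1641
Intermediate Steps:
V(S) = 3 - S
-156*V(-7) - 81 = -156*(3 - 1*(-7)) - 81 = -156*(3 + 7) - 81 = -156*10 - 81 = -1560 - 81 = -1641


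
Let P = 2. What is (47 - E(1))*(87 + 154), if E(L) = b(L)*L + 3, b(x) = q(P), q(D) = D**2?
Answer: 9640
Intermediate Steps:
b(x) = 4 (b(x) = 2**2 = 4)
E(L) = 3 + 4*L (E(L) = 4*L + 3 = 3 + 4*L)
(47 - E(1))*(87 + 154) = (47 - (3 + 4*1))*(87 + 154) = (47 - (3 + 4))*241 = (47 - 1*7)*241 = (47 - 7)*241 = 40*241 = 9640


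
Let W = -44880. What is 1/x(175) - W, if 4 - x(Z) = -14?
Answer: 807841/18 ≈ 44880.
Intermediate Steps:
x(Z) = 18 (x(Z) = 4 - 1*(-14) = 4 + 14 = 18)
1/x(175) - W = 1/18 - 1*(-44880) = 1/18 + 44880 = 807841/18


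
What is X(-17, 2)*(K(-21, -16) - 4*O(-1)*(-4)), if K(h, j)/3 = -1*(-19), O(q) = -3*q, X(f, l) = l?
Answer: 210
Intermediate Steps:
K(h, j) = 57 (K(h, j) = 3*(-1*(-19)) = 3*19 = 57)
X(-17, 2)*(K(-21, -16) - 4*O(-1)*(-4)) = 2*(57 - (-12)*(-1)*(-4)) = 2*(57 - 4*3*(-4)) = 2*(57 - 12*(-4)) = 2*(57 + 48) = 2*105 = 210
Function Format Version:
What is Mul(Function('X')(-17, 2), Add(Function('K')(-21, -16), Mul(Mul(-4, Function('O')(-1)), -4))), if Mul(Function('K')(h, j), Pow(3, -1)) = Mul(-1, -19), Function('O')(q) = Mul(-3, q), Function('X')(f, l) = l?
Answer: 210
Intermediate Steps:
Function('K')(h, j) = 57 (Function('K')(h, j) = Mul(3, Mul(-1, -19)) = Mul(3, 19) = 57)
Mul(Function('X')(-17, 2), Add(Function('K')(-21, -16), Mul(Mul(-4, Function('O')(-1)), -4))) = Mul(2, Add(57, Mul(Mul(-4, Mul(-3, -1)), -4))) = Mul(2, Add(57, Mul(Mul(-4, 3), -4))) = Mul(2, Add(57, Mul(-12, -4))) = Mul(2, Add(57, 48)) = Mul(2, 105) = 210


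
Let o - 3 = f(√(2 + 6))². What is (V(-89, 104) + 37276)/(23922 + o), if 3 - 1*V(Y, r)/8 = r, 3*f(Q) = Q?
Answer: 328212/215333 ≈ 1.5242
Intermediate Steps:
f(Q) = Q/3
V(Y, r) = 24 - 8*r
o = 35/9 (o = 3 + (√(2 + 6)/3)² = 3 + (√8/3)² = 3 + ((2*√2)/3)² = 3 + (2*√2/3)² = 3 + 8/9 = 35/9 ≈ 3.8889)
(V(-89, 104) + 37276)/(23922 + o) = ((24 - 8*104) + 37276)/(23922 + 35/9) = ((24 - 832) + 37276)/(215333/9) = (-808 + 37276)*(9/215333) = 36468*(9/215333) = 328212/215333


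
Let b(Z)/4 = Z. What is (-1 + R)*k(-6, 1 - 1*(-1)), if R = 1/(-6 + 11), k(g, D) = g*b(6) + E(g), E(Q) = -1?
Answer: 116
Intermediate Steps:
b(Z) = 4*Z
k(g, D) = -1 + 24*g (k(g, D) = g*(4*6) - 1 = g*24 - 1 = 24*g - 1 = -1 + 24*g)
R = ⅕ (R = 1/5 = ⅕ ≈ 0.20000)
(-1 + R)*k(-6, 1 - 1*(-1)) = (-1 + ⅕)*(-1 + 24*(-6)) = -4*(-1 - 144)/5 = -⅘*(-145) = 116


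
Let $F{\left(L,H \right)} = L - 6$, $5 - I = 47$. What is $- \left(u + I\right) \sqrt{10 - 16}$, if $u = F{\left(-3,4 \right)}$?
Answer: $51 i \sqrt{6} \approx 124.92 i$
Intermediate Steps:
$I = -42$ ($I = 5 - 47 = -42$)
$F{\left(L,H \right)} = -6 + L$
$u = -9$ ($u = -6 - 3 = -9$)
$- \left(u + I\right) \sqrt{10 - 16} = - \left(-9 - 42\right) \sqrt{10 - 16} = - \left(-51\right) \sqrt{-6} = - \left(-51\right) i \sqrt{6} = 51 i \sqrt{6}$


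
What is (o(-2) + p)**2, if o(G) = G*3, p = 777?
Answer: 594441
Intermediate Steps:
o(G) = 3*G
(o(-2) + p)**2 = (3*(-2) + 777)**2 = (-6 + 777)**2 = 771**2 = 594441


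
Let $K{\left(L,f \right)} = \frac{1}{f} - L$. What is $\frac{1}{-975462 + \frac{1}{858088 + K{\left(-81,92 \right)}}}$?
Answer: $- \frac{78951549}{77014235890546} \approx -1.0252 \cdot 10^{-6}$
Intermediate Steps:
$\frac{1}{-975462 + \frac{1}{858088 + K{\left(-81,92 \right)}}} = \frac{1}{-975462 + \frac{1}{858088 + \left(\frac{1}{92} - -81\right)}} = \frac{1}{-975462 + \frac{1}{858088 + \left(\frac{1}{92} + 81\right)}} = \frac{1}{-975462 + \frac{1}{858088 + \frac{7453}{92}}} = \frac{1}{-975462 + \frac{1}{\frac{78951549}{92}}} = \frac{1}{-975462 + \frac{92}{78951549}} = \frac{1}{- \frac{77014235890546}{78951549}} = - \frac{78951549}{77014235890546}$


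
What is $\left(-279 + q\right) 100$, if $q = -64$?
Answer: $-34300$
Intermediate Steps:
$\left(-279 + q\right) 100 = \left(-279 - 64\right) 100 = \left(-343\right) 100 = -34300$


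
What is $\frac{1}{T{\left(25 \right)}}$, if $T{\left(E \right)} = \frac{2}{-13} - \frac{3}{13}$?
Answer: $- \frac{13}{5} \approx -2.6$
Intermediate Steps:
$T{\left(E \right)} = - \frac{5}{13}$ ($T{\left(E \right)} = 2 \left(- \frac{1}{13}\right) - \frac{3}{13} = - \frac{2}{13} - \frac{3}{13} = - \frac{5}{13}$)
$\frac{1}{T{\left(25 \right)}} = \frac{1}{- \frac{5}{13}} = - \frac{13}{5}$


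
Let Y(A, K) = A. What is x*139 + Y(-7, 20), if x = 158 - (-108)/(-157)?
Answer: 3431923/157 ≈ 21859.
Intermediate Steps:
x = 24698/157 (x = 158 - (-108)*(-1)/157 = 158 - 1*108/157 = 158 - 108/157 = 24698/157 ≈ 157.31)
x*139 + Y(-7, 20) = (24698/157)*139 - 7 = 3433022/157 - 7 = 3431923/157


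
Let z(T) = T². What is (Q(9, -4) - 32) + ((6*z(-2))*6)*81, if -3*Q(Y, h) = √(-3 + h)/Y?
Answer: 11632 - I*√7/27 ≈ 11632.0 - 0.097991*I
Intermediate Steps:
Q(Y, h) = -√(-3 + h)/(3*Y)
(Q(9, -4) - 32) + ((6*z(-2))*6)*81 = (-⅓*√(-3 - 4)/9 - 32) + ((6*(-2)²)*6)*81 = (-⅓*⅑*√(-7) - 32) + ((6*4)*6)*81 = (-⅓*⅑*I*√7 - 32) + (24*6)*81 = (-I*√7/27 - 32) + 144*81 = (-32 - I*√7/27) + 11664 = 11632 - I*√7/27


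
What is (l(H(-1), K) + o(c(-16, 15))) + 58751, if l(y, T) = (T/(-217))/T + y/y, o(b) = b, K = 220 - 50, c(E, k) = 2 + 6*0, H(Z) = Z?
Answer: 12749617/217 ≈ 58754.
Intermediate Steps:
c(E, k) = 2 (c(E, k) = 2 + 0 = 2)
K = 170
l(y, T) = 216/217 (l(y, T) = (T*(-1/217))/T + 1 = (-T/217)/T + 1 = -1/217 + 1 = 216/217)
(l(H(-1), K) + o(c(-16, 15))) + 58751 = (216/217 + 2) + 58751 = 650/217 + 58751 = 12749617/217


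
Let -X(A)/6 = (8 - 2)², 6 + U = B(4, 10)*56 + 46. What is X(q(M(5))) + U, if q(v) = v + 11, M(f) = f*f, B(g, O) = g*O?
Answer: 2064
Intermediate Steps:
B(g, O) = O*g
U = 2280 (U = -6 + ((10*4)*56 + 46) = -6 + (40*56 + 46) = -6 + (2240 + 46) = -6 + 2286 = 2280)
M(f) = f²
q(v) = 11 + v
X(A) = -216 (X(A) = -6*(8 - 2)² = -6*6² = -6*36 = -216)
X(q(M(5))) + U = -216 + 2280 = 2064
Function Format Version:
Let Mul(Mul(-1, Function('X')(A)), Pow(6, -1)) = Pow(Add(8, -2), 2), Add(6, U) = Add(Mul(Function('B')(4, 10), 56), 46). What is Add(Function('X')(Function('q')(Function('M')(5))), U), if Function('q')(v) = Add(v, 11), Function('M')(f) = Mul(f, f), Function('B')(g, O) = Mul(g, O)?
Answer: 2064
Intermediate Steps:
Function('B')(g, O) = Mul(O, g)
U = 2280 (U = Add(-6, Add(Mul(Mul(10, 4), 56), 46)) = Add(-6, Add(Mul(40, 56), 46)) = Add(-6, Add(2240, 46)) = Add(-6, 2286) = 2280)
Function('M')(f) = Pow(f, 2)
Function('q')(v) = Add(11, v)
Function('X')(A) = -216 (Function('X')(A) = Mul(-6, Pow(Add(8, -2), 2)) = Mul(-6, Pow(6, 2)) = Mul(-6, 36) = -216)
Add(Function('X')(Function('q')(Function('M')(5))), U) = Add(-216, 2280) = 2064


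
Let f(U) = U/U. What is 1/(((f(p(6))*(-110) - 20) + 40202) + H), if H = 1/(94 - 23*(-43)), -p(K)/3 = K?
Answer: 1083/43397977 ≈ 2.4955e-5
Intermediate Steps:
p(K) = -3*K
f(U) = 1
H = 1/1083 (H = 1/(94 + 989) = 1/1083 ≈ 0.00092336)
1/(((f(p(6))*(-110) - 20) + 40202) + H) = 1/(((1*(-110) - 20) + 40202) + 1/1083) = 1/(((-110 - 20) + 40202) + 1/1083) = 1/((-130 + 40202) + 1/1083) = 1/(40072 + 1/1083) = 1/(43397977/1083) = 1083/43397977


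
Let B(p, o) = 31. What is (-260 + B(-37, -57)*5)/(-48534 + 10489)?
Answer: 3/1087 ≈ 0.0027599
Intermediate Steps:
(-260 + B(-37, -57)*5)/(-48534 + 10489) = (-260 + 31*5)/(-48534 + 10489) = (-260 + 155)/(-38045) = -105*(-1/38045) = 3/1087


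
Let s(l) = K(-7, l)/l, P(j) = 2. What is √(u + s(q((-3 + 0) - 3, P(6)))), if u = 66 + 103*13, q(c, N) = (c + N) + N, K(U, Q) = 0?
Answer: √1405 ≈ 37.483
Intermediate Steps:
q(c, N) = c + 2*N (q(c, N) = (N + c) + N = c + 2*N)
s(l) = 0 (s(l) = 0/l = 0)
u = 1405 (u = 66 + 1339 = 1405)
√(u + s(q((-3 + 0) - 3, P(6)))) = √(1405 + 0) = √1405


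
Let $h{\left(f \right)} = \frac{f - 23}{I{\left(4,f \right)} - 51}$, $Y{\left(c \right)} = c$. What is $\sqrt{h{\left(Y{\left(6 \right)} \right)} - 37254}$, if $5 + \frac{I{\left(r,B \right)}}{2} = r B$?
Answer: $\frac{i \sqrt{6295705}}{13} \approx 193.01 i$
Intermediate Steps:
$I{\left(r,B \right)} = -10 + 2 B r$ ($I{\left(r,B \right)} = -10 + 2 r B = -10 + 2 B r$)
$h{\left(f \right)} = \frac{-23 + f}{-61 + 8 f}$ ($h{\left(f \right)} = \frac{f - 23}{\left(-10 + 2 f 4\right) - 51} = \frac{-23 + f}{\left(-10 + 8 f\right) - 51} = \frac{-23 + f}{-61 + 8 f}$)
$\sqrt{h{\left(Y{\left(6 \right)} \right)} - 37254} = \sqrt{\frac{-23 + 6}{-61 + 8 \cdot 6} - 37254} = \sqrt{\frac{1}{-61 + 48} \left(-17\right) - 37254} = \sqrt{\frac{1}{-13} \left(-17\right) - 37254} = \sqrt{\left(- \frac{1}{13}\right) \left(-17\right) - 37254} = \sqrt{\frac{17}{13} - 37254} = \sqrt{- \frac{484285}{13}} = \frac{i \sqrt{6295705}}{13}$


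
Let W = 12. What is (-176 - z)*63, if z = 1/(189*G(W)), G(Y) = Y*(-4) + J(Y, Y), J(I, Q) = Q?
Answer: -1197503/108 ≈ -11088.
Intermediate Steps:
G(Y) = -3*Y (G(Y) = Y*(-4) + Y = -4*Y + Y = -3*Y)
z = -1/6804 (z = 1/(189*((-3*12))) = (1/189)/(-36) = (1/189)*(-1/36) = -1/6804 ≈ -0.00014697)
(-176 - z)*63 = (-176 - 1*(-1/6804))*63 = (-176 + 1/6804)*63 = -1197503/6804*63 = -1197503/108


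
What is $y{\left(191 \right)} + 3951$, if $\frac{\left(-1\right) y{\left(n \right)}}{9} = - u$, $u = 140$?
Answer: $5211$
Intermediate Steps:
$y{\left(n \right)} = 1260$ ($y{\left(n \right)} = - 9 \left(\left(-1\right) 140\right) = \left(-9\right) \left(-140\right) = 1260$)
$y{\left(191 \right)} + 3951 = 1260 + 3951 = 5211$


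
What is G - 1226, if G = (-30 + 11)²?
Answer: -865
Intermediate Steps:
G = 361 (G = (-19)² = 361)
G - 1226 = 361 - 1226 = -865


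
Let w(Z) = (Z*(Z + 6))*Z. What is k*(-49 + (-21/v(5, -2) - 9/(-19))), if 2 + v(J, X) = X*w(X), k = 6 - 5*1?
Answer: -30949/646 ≈ -47.909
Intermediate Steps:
w(Z) = Z**2*(6 + Z) (w(Z) = (Z*(6 + Z))*Z = Z**2*(6 + Z))
k = 1 (k = 6 - 5 = 1)
v(J, X) = -2 + X**3*(6 + X) (v(J, X) = -2 + X*(X**2*(6 + X)) = -2 + X**3*(6 + X))
k*(-49 + (-21/v(5, -2) - 9/(-19))) = 1*(-49 + (-21/(-2 + (-2)**3*(6 - 2)) - 9/(-19))) = 1*(-49 + (-21/(-2 - 8*4) - 9*(-1/19))) = 1*(-49 + (-21/(-2 - 32) + 9/19)) = 1*(-49 + (-21/(-34) + 9/19)) = 1*(-49 + (-21*(-1/34) + 9/19)) = 1*(-49 + (21/34 + 9/19)) = 1*(-49 + 705/646) = 1*(-30949/646) = -30949/646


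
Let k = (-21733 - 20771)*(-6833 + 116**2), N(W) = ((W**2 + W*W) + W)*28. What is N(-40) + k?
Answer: -281415512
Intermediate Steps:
N(W) = 28*W + 56*W**2 (N(W) = ((W**2 + W**2) + W)*28 = (2*W**2 + W)*28 = (W + 2*W**2)*28 = 28*W + 56*W**2)
k = -281503992 (k = -42504*(-6833 + 13456) = -42504*6623 = -281503992)
N(-40) + k = 28*(-40)*(1 + 2*(-40)) - 281503992 = 28*(-40)*(1 - 80) - 281503992 = 28*(-40)*(-79) - 281503992 = 88480 - 281503992 = -281415512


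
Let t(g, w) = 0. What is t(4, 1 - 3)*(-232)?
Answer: 0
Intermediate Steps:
t(4, 1 - 3)*(-232) = 0*(-232) = 0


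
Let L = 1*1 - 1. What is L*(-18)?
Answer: 0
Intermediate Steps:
L = 0 (L = 1 - 1 = 0)
L*(-18) = 0*(-18) = 0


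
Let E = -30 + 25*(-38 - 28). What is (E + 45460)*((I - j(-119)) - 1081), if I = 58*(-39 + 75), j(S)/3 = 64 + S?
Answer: 51310160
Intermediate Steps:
j(S) = 192 + 3*S (j(S) = 3*(64 + S) = 192 + 3*S)
E = -1680 (E = -30 + 25*(-66) = -30 - 1650 = -1680)
I = 2088 (I = 58*36 = 2088)
(E + 45460)*((I - j(-119)) - 1081) = (-1680 + 45460)*((2088 - (192 + 3*(-119))) - 1081) = 43780*((2088 - (192 - 357)) - 1081) = 43780*((2088 - 1*(-165)) - 1081) = 43780*((2088 + 165) - 1081) = 43780*(2253 - 1081) = 43780*1172 = 51310160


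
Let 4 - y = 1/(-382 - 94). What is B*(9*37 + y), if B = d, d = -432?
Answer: -17324604/119 ≈ -1.4559e+5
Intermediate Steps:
B = -432
y = 1905/476 (y = 4 - 1/(-382 - 94) = 4 - 1/(-476) = 4 - 1*(-1/476) = 4 + 1/476 = 1905/476 ≈ 4.0021)
B*(9*37 + y) = -432*(9*37 + 1905/476) = -432*(333 + 1905/476) = -432*160413/476 = -17324604/119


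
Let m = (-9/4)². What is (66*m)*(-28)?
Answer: -18711/2 ≈ -9355.5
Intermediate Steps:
m = 81/16 (m = (-9*¼)² = (-9/4)² = 81/16 ≈ 5.0625)
(66*m)*(-28) = (66*(81/16))*(-28) = (2673/8)*(-28) = -18711/2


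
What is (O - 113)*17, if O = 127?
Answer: 238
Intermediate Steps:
(O - 113)*17 = (127 - 113)*17 = 14*17 = 238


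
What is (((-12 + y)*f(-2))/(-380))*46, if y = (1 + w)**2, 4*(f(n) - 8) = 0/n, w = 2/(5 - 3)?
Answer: 736/95 ≈ 7.7474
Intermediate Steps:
w = 1 (w = 2/2 = 2*(1/2) = 1)
f(n) = 8 (f(n) = 8 + (0/n)/4 = 8 + (1/4)*0 = 8 + 0 = 8)
y = 4 (y = (1 + 1)**2 = 2**2 = 4)
(((-12 + y)*f(-2))/(-380))*46 = (((-12 + 4)*8)/(-380))*46 = (-8*8*(-1/380))*46 = -64*(-1/380)*46 = (16/95)*46 = 736/95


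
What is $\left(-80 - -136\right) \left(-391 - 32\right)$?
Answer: $-23688$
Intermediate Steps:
$\left(-80 - -136\right) \left(-391 - 32\right) = \left(-80 + 136\right) \left(-423\right) = 56 \left(-423\right) = -23688$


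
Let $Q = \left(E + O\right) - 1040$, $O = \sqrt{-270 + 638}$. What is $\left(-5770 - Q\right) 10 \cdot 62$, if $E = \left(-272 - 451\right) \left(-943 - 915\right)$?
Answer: $-835799680 - 2480 \sqrt{23} \approx -8.3581 \cdot 10^{8}$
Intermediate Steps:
$E = 1343334$ ($E = \left(-723\right) \left(-1858\right) = 1343334$)
$O = 4 \sqrt{23}$ ($O = \sqrt{368} = 4 \sqrt{23} \approx 19.183$)
$Q = 1342294 + 4 \sqrt{23}$ ($Q = \left(1343334 + 4 \sqrt{23}\right) - 1040 = 1342294 + 4 \sqrt{23} \approx 1.3423 \cdot 10^{6}$)
$\left(-5770 - Q\right) 10 \cdot 62 = \left(-5770 - \left(1342294 + 4 \sqrt{23}\right)\right) 10 \cdot 62 = \left(-5770 - \left(1342294 + 4 \sqrt{23}\right)\right) 620 = \left(-1348064 - 4 \sqrt{23}\right) 620 = -835799680 - 2480 \sqrt{23}$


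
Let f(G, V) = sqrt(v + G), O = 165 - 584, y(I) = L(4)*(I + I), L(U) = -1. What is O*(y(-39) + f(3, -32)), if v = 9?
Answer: -32682 - 838*sqrt(3) ≈ -34133.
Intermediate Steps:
y(I) = -2*I (y(I) = -(I + I) = -2*I)
O = -419
f(G, V) = sqrt(9 + G)
O*(y(-39) + f(3, -32)) = -419*(-2*(-39) + sqrt(9 + 3)) = -419*(78 + sqrt(12)) = -419*(78 + 2*sqrt(3)) = -32682 - 838*sqrt(3)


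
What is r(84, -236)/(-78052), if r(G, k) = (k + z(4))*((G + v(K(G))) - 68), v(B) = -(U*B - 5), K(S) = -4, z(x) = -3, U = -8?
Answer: -2629/78052 ≈ -0.033683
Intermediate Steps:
v(B) = 5 + 8*B (v(B) = -(-8*B - 5) = -(-5 - 8*B) = 5 + 8*B)
r(G, k) = (-95 + G)*(-3 + k) (r(G, k) = (k - 3)*((G + (5 + 8*(-4))) - 68) = (-3 + k)*((G + (5 - 32)) - 68) = (-3 + k)*((G - 27) - 68) = (-3 + k)*((-27 + G) - 68) = (-3 + k)*(-95 + G) = (-95 + G)*(-3 + k))
r(84, -236)/(-78052) = (285 - 95*(-236) - 3*84 + 84*(-236))/(-78052) = (285 + 22420 - 252 - 19824)*(-1/78052) = 2629*(-1/78052) = -2629/78052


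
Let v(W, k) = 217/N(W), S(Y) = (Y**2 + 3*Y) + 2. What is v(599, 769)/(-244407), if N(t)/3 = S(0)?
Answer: -217/1466442 ≈ -0.00014798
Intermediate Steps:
S(Y) = 2 + Y**2 + 3*Y
N(t) = 6 (N(t) = 3*(2 + 0**2 + 3*0) = 3*(2 + 0 + 0) = 3*2 = 6)
v(W, k) = 217/6
v(599, 769)/(-244407) = (217/6)/(-244407) = (217/6)*(-1/244407) = -217/1466442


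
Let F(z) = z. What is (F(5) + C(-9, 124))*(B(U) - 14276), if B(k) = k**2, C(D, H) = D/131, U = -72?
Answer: -5873432/131 ≈ -44835.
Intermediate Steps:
C(D, H) = D/131 (C(D, H) = D*(1/131) = D/131)
(F(5) + C(-9, 124))*(B(U) - 14276) = (5 + (1/131)*(-9))*((-72)**2 - 14276) = (5 - 9/131)*(5184 - 14276) = (646/131)*(-9092) = -5873432/131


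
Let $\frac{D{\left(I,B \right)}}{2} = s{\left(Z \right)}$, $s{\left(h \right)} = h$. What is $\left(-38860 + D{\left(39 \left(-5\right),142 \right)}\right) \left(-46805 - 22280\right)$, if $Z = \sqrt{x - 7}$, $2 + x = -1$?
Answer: $2684643100 - 138170 i \sqrt{10} \approx 2.6846 \cdot 10^{9} - 4.3693 \cdot 10^{5} i$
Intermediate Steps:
$x = -3$ ($x = -2 - 1 = -3$)
$Z = i \sqrt{10}$ ($Z = \sqrt{-3 - 7} = \sqrt{-10} = i \sqrt{10} \approx 3.1623 i$)
$D{\left(I,B \right)} = 2 i \sqrt{10}$
$\left(-38860 + D{\left(39 \left(-5\right),142 \right)}\right) \left(-46805 - 22280\right) = \left(-38860 + 2 i \sqrt{10}\right) \left(-46805 - 22280\right) = \left(-38860 + 2 i \sqrt{10}\right) \left(-69085\right) = 2684643100 - 138170 i \sqrt{10}$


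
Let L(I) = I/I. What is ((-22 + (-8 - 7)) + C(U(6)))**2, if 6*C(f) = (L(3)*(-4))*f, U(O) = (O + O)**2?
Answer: 17689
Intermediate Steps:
L(I) = 1
U(O) = 4*O**2 (U(O) = (2*O)**2 = 4*O**2)
C(f) = -2*f/3 (C(f) = ((1*(-4))*f)/6 = (-4*f)/6 = -2*f/3)
((-22 + (-8 - 7)) + C(U(6)))**2 = ((-22 + (-8 - 7)) - 8*6**2/3)**2 = ((-22 - 15) - 8*36/3)**2 = (-37 - 2/3*144)**2 = (-37 - 96)**2 = (-133)**2 = 17689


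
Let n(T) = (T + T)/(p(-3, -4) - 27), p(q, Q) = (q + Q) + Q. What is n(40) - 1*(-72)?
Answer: 1328/19 ≈ 69.895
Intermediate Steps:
p(q, Q) = q + 2*Q (p(q, Q) = (Q + q) + Q = q + 2*Q)
n(T) = -T/19 (n(T) = (T + T)/((-3 + 2*(-4)) - 27) = (2*T)/((-3 - 8) - 27) = (2*T)/(-11 - 27) = (2*T)/(-38) = (2*T)*(-1/38) = -T/19)
n(40) - 1*(-72) = -1/19*40 - 1*(-72) = -40/19 + 72 = 1328/19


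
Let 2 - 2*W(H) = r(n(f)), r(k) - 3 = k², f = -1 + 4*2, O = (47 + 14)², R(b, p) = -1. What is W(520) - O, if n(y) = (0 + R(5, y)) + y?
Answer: -7479/2 ≈ -3739.5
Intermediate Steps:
O = 3721 (O = 61² = 3721)
f = 7 (f = -1 + 8 = 7)
n(y) = -1 + y (n(y) = (0 - 1) + y = -1 + y)
r(k) = 3 + k²
W(H) = -37/2 (W(H) = 1 - (3 + (-1 + 7)²)/2 = 1 - (3 + 6²)/2 = 1 - (3 + 36)/2 = 1 - ½*39 = 1 - 39/2 = -37/2)
W(520) - O = -37/2 - 1*3721 = -37/2 - 3721 = -7479/2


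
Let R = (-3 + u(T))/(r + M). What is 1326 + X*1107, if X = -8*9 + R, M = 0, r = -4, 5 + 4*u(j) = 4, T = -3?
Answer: -1239657/16 ≈ -77479.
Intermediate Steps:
u(j) = -¼ (u(j) = -5/4 + (¼)*4 = -5/4 + 1 = -¼)
R = 13/16 (R = (-3 - ¼)/(-4 + 0) = -13/4/(-4) = -13/4*(-¼) = 13/16 ≈ 0.81250)
X = -1139/16 (X = -8*9 + 13/16 = -72 + 13/16 = -1139/16 ≈ -71.188)
1326 + X*1107 = 1326 - 1139/16*1107 = 1326 - 1260873/16 = -1239657/16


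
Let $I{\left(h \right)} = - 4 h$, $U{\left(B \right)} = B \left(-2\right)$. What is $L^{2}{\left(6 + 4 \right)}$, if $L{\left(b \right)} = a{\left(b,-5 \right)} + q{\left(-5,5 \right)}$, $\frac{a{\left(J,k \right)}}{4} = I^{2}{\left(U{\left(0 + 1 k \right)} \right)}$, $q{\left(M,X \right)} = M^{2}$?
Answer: $41280625$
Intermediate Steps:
$U{\left(B \right)} = - 2 B$
$a{\left(J,k \right)} = 256 k^{2}$ ($a{\left(J,k \right)} = 4 \left(- 4 \left(- 2 \left(0 + 1 k\right)\right)\right)^{2} = 4 \left(- 4 \left(- 2 \left(0 + k\right)\right)\right)^{2} = 4 \left(- 4 \left(- 2 k\right)\right)^{2} = 4 \left(8 k\right)^{2} = 4 \cdot 64 k^{2} = 256 k^{2}$)
$L{\left(b \right)} = 6425$ ($L{\left(b \right)} = 256 \left(-5\right)^{2} + \left(-5\right)^{2} = 256 \cdot 25 + 25 = 6400 + 25 = 6425$)
$L^{2}{\left(6 + 4 \right)} = 6425^{2} = 41280625$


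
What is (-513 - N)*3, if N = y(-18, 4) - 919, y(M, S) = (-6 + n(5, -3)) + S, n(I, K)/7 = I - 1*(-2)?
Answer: 1077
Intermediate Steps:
n(I, K) = 14 + 7*I (n(I, K) = 7*(I - 1*(-2)) = 7*(I + 2) = 7*(2 + I) = 14 + 7*I)
y(M, S) = 43 + S (y(M, S) = (-6 + (14 + 7*5)) + S = (-6 + (14 + 35)) + S = (-6 + 49) + S = 43 + S)
N = -872 (N = (43 + 4) - 919 = 47 - 919 = -872)
(-513 - N)*3 = (-513 - 1*(-872))*3 = (-513 + 872)*3 = 359*3 = 1077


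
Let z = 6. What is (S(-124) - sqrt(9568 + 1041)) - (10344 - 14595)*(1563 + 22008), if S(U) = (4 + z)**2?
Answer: 100200318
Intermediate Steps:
S(U) = 100 (S(U) = (4 + 6)**2 = 10**2 = 100)
(S(-124) - sqrt(9568 + 1041)) - (10344 - 14595)*(1563 + 22008) = (100 - sqrt(9568 + 1041)) - (10344 - 14595)*(1563 + 22008) = (100 - sqrt(10609)) - (-4251)*23571 = (100 - 1*103) - 1*(-100200321) = (100 - 103) + 100200321 = -3 + 100200321 = 100200318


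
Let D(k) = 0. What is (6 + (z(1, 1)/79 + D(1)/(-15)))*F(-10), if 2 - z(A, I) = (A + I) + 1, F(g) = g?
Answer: -4730/79 ≈ -59.873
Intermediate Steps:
z(A, I) = 1 - A - I (z(A, I) = 2 - ((A + I) + 1) = 2 - (1 + A + I) = 2 + (-1 - A - I) = 1 - A - I)
(6 + (z(1, 1)/79 + D(1)/(-15)))*F(-10) = (6 + ((1 - 1*1 - 1*1)/79 + 0/(-15)))*(-10) = (6 + ((1 - 1 - 1)*(1/79) + 0*(-1/15)))*(-10) = (6 + (-1*1/79 + 0))*(-10) = (6 + (-1/79 + 0))*(-10) = (6 - 1/79)*(-10) = (473/79)*(-10) = -4730/79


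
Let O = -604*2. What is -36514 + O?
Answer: -37722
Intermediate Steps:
O = -1208
-36514 + O = -36514 - 1208 = -37722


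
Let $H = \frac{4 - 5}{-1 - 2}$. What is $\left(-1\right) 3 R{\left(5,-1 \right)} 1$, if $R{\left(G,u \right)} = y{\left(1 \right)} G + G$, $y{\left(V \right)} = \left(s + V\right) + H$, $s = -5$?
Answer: $40$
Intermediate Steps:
$H = \frac{1}{3}$ ($H = - \frac{1}{-3} = \left(-1\right) \left(- \frac{1}{3}\right) = \frac{1}{3} \approx 0.33333$)
$y{\left(V \right)} = - \frac{14}{3} + V$ ($y{\left(V \right)} = \left(-5 + V\right) + \frac{1}{3} = - \frac{14}{3} + V$)
$R{\left(G,u \right)} = - \frac{8 G}{3}$ ($R{\left(G,u \right)} = \left(- \frac{14}{3} + 1\right) G + G = - \frac{11 G}{3} + G = - \frac{8 G}{3}$)
$\left(-1\right) 3 R{\left(5,-1 \right)} 1 = \left(-1\right) 3 \left(\left(- \frac{8}{3}\right) 5\right) 1 = \left(-3\right) \left(- \frac{40}{3}\right) 1 = 40 \cdot 1 = 40$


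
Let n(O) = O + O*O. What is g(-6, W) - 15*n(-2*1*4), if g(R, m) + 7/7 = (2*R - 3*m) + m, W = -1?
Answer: -851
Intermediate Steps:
n(O) = O + O²
g(R, m) = -1 - 2*m + 2*R (g(R, m) = -1 + ((2*R - 3*m) + m) = -1 + ((-3*m + 2*R) + m) = -1 + (-2*m + 2*R) = -1 - 2*m + 2*R)
g(-6, W) - 15*n(-2*1*4) = (-1 - 2*(-1) + 2*(-6)) - 15*-2*1*4*(1 - 2*1*4) = (-1 + 2 - 12) - 15*(-2*4)*(1 - 2*4) = -11 - (-120)*(1 - 8) = -11 - (-120)*(-7) = -11 - 15*56 = -11 - 840 = -851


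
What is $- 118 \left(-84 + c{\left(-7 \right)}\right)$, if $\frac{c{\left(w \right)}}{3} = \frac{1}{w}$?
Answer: $\frac{69738}{7} \approx 9962.6$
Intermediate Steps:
$c{\left(w \right)} = \frac{3}{w}$
$- 118 \left(-84 + c{\left(-7 \right)}\right) = - 118 \left(-84 + \frac{3}{-7}\right) = - 118 \left(-84 + 3 \left(- \frac{1}{7}\right)\right) = - 118 \left(-84 - \frac{3}{7}\right) = \left(-118\right) \left(- \frac{591}{7}\right) = \frac{69738}{7}$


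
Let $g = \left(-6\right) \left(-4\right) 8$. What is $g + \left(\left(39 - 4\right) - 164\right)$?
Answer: $63$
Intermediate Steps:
$g = 192$ ($g = 24 \cdot 8 = 192$)
$g + \left(\left(39 - 4\right) - 164\right) = 192 + \left(\left(39 - 4\right) - 164\right) = 192 + \left(35 - 164\right) = 192 - 129 = 63$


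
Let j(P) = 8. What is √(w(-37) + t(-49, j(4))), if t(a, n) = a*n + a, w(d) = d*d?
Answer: 4*√58 ≈ 30.463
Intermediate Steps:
w(d) = d²
t(a, n) = a + a*n
√(w(-37) + t(-49, j(4))) = √((-37)² - 49*(1 + 8)) = √(1369 - 49*9) = √(1369 - 441) = √928 = 4*√58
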